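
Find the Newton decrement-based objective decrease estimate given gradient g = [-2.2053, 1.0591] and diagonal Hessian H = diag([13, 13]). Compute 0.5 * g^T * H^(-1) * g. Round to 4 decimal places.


Step 1: H is diagonal, so H^(-1) * g = [-0.1696, 0.0815].
Step 2: g^T H^(-1) g = sum_i g_i^2 / H_ii
  = (-2.2053)^2/13 + (1.0591)^2/13
  = 0.3741 + 0.0863 = 0.4604
Step 3: Objective decrease = 0.5 * g^T H^(-1) g = 0.2302


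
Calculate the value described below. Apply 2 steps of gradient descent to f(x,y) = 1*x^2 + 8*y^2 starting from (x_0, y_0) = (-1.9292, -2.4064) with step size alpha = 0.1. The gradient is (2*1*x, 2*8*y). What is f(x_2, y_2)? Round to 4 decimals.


Gradient descent on f(x,y) = 1*x^2 + 8*y^2.
Starting point: (-1.9292, -2.4064), alpha = 0.1
Step 1: grad_x = 2*1*-1.9292 = -3.8584, grad_y = 2*8*-2.4064 = -38.5024
  x_1 = -1.9292 - 0.1*-3.8584 = -1.5434
  y_1 = -2.4064 - 0.1*-38.5024 = 1.4438
Step 2: grad_x = 2*1*-1.5434 = -3.0867, grad_y = 2*8*1.4438 = 23.1014
  x_2 = -1.5434 - 0.1*-3.0867 = -1.2347
  y_2 = 1.4438 - 0.1*23.1014 = -0.8663
f(-1.2347, -0.8663) = 1*(-1.2347)^2 + 8*(-0.8663)^2 = 7.5283


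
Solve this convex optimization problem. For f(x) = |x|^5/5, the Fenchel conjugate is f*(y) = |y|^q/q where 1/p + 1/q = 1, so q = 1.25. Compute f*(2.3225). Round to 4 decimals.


The conjugate exponent q satisfies 1/p + 1/q = 1.
p = 5, so q = 5/(5 - 1) = 1.25
|y|^q = 2.3225^1.25 = 2.8671
f*(2.3225) = 2.8671 / 1.25 = 2.2937


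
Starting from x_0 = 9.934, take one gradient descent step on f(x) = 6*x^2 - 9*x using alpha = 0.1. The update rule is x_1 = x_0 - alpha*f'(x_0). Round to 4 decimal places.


We compute the gradient at x_0 and apply the update.
f'(x) = 12*x - 9
f'(9.934) = 12*9.934 - 9 = 110.208
x_1 = 9.934 - 0.1*110.208 = -1.0868


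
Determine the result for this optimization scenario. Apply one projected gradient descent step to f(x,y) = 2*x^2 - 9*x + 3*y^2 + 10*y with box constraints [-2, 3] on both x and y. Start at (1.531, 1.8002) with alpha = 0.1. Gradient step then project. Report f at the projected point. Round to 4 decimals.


Step 1: Compute gradient at (1.531, 1.8002).
grad_x = 2*2*1.531 - 9 = -2.876
grad_y = 2*3*1.8002 + 10 = 20.8012
Step 2: Gradient step.
x_raw = 1.531 - 0.1*-2.876 = 1.8186
y_raw = 1.8002 - 0.1*20.8012 = -0.2799
Step 3: Project onto [-2, 3].
x_proj = clip(1.8186) = 1.8186
y_proj = clip(-0.2799) = -0.2799
Step 4: Evaluate f.
f(1.8186, -0.2799) = -12.3169


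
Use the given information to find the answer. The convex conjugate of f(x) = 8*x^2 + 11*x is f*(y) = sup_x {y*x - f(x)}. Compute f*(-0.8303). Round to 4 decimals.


f*(y) = sup_x {y*x - a*x^2 - b*x} = sup_x {(y-b)*x - a*x^2}
FOC: (y - b) - 2a*x = 0 => x* = (y - b)/(2a)
x* = (-0.8303 - 11)/(2*8) = -0.7394
f*(-0.8303) = (y-b)^2/(4a) = (-0.8303 - 11)^2/(4*8)
= 139.956/32 = 4.3736


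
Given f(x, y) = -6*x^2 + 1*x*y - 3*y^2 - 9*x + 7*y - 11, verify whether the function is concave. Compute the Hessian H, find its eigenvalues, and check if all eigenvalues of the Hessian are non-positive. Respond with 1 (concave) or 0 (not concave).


The Hessian of f(x,y) = -6*x^2 + 1*x*y - 3*y^2 - 9*x + 7*y - 11 is:
H = [[-12, 1], [1, -6]]
Trace = -12 - 6 = -18
Determinant = -12*-6 - (1)^2 = 71
Discriminant = (-18)^2 - 4*71 = 40.0
Eigenvalues: lambda_1 = -12.1623, lambda_2 = -5.8377
The function is concave.

1


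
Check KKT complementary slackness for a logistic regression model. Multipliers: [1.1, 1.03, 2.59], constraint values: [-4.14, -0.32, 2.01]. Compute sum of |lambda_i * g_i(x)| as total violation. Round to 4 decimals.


KKT complementary slackness check:
lambda_1 * g_1 = 1.1 * -4.14 = -4.554
lambda_2 * g_2 = 1.03 * -0.32 = -0.3296
lambda_3 * g_3 = 2.59 * 2.01 = 5.2059
Total violation = 4.554 + 0.3296 + 5.2059 = 10.0895


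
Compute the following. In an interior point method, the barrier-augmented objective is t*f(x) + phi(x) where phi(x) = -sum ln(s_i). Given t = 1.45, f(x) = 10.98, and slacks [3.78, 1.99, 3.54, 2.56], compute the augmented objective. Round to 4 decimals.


Step 1: Compute log-barrier.
ln values: [1.3297, 0.6881, 1.2641, 0.94]
phi = -(1.3297 + 0.6881 + 1.2641 + 0.94) = -4.222
Step 2: Compute augmented objective.
t*f(x) = 1.45*10.98 = 15.921
Total = 15.921 - 4.222 = 11.699


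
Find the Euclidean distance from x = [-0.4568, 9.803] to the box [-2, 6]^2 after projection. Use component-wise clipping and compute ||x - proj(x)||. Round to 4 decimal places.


Project each component onto [-2, 6].
clip(-0.4568) = -0.4568, clip(9.803) = 6.0
Projection = [-0.4568, 6.0]
Squared diffs: [0.0, 14.4628]
Distance = sqrt(14.4628) = 3.803


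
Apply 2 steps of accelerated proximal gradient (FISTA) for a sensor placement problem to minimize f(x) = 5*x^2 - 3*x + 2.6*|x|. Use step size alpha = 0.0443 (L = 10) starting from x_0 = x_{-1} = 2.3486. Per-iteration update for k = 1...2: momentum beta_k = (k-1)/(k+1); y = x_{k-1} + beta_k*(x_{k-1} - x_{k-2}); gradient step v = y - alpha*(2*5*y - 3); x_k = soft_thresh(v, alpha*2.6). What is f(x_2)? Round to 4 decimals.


FISTA on f(x) = 5*x^2 - 3*x + 2.6*|x|
L = 10, alpha = 0.0443
Iteration 1: beta = 0.0, y = 2.3486 + 0.0*(2.3486 - 2.3486) = 2.3486
  grad(y) = 20.486, v = y - alpha*grad = 1.4411
  prox(v) = soft_thresh(1.4411, 0.1152) = 1.3259
Iteration 2: beta = 0.3333, y = 1.3259 + 0.3333*(1.3259 - 2.3486) = 0.985
  grad(y) = 6.8499, v = y - alpha*grad = 0.6815
  prox(v) = soft_thresh(0.6815, 0.1152) = 0.5664
f(x_2) = 5*0.5664^2 - 3*0.5664 + 2.6*|0.5664| = 1.3773


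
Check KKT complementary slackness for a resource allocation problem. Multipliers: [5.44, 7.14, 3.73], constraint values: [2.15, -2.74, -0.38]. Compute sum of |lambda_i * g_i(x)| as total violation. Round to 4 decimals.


KKT complementary slackness check:
lambda_1 * g_1 = 5.44 * 2.15 = 11.696
lambda_2 * g_2 = 7.14 * -2.74 = -19.5636
lambda_3 * g_3 = 3.73 * -0.38 = -1.4174
Total violation = 11.696 + 19.5636 + 1.4174 = 32.677


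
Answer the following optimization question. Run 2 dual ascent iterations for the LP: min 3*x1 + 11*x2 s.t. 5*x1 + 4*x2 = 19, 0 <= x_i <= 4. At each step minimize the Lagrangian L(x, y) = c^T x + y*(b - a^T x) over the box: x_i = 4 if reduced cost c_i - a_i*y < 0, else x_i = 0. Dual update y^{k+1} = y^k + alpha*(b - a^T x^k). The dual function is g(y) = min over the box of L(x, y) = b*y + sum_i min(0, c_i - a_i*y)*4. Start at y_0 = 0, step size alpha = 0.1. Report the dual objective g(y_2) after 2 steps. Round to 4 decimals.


Dual ascent for LP: min 3*x1 + 11*x2, 5*x1 + 4*x2 = 19, 0 <= x_i <= 4
Step 1: y^k = 0.0, reduced costs: (3.0, 11.0)
  x^k = (0.0, 0.0), subgradient = b - a^T x = 19.0
  y^{k+1} = 0.0 + 0.1*19.0 = 1.9
Step 2: y^k = 1.9, reduced costs: (-6.5, 3.4)
  x^k = (4.0, 0.0), subgradient = b - a^T x = -1.0
  y^{k+1} = 1.9 + 0.1*-1.0 = 1.8
Dual objective at y_2 = 1.8: reduced costs (-6.0, 3.8), box minimizer x = (4.0, 0.0)
g(y_2) = b*y + (c1 - a1*y)*x1 + (c2 - a2*y)*x2 = 19*1.8 + (-6.0)*4.0 + 3.8*0.0 = 34.2 - 24.0 + 0.0 = 10.2


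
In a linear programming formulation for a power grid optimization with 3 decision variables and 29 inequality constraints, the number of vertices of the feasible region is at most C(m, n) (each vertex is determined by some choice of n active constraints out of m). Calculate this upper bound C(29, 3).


Each vertex corresponds to some choice of n active constraints out of m, so the number of vertices is at most C(m, n) = m! / (n!(m-n)!).
m = 29, n = 3
Numerator: 29 * 28 * 27
Denominator: 3! = 6
C(29, 3) = 3654


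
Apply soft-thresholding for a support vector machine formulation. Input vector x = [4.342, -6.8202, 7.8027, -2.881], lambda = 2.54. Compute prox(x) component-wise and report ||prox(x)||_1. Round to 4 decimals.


Soft-thresholding with lambda = 2.54:
prox(4.342) = sign(4.342)*max(|4.342| - 2.54, 0) = 1.802
prox(-6.8202) = sign(-6.8202)*max(|-6.8202| - 2.54, 0) = -4.2802
prox(7.8027) = sign(7.8027)*max(|7.8027| - 2.54, 0) = 5.2627
prox(-2.881) = sign(-2.881)*max(|-2.881| - 2.54, 0) = -0.341
prox(x) = [1.802, -4.2802, 5.2627, -0.341]
||prox(x)||_1 = 1.802 + 4.2802 + 5.2627 + 0.341 = 11.6859


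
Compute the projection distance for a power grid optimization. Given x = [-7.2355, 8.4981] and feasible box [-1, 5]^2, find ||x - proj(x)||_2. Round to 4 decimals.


Project each component onto [-1, 5].
clip(-7.2355) = -1.0, clip(8.4981) = 5.0
Projection = [-1.0, 5.0]
Squared diffs: [38.8815, 12.2367]
Distance = sqrt(51.1182) = 7.1497


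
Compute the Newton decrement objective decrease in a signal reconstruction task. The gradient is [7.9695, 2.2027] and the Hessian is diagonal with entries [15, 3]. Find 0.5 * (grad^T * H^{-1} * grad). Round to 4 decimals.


Step 1: H is diagonal, so H^(-1) * g = [0.5313, 0.7342].
Step 2: g^T H^(-1) g = sum_i g_i^2 / H_ii
  = (7.9695)^2/15 + (2.2027)^2/3
  = 4.2342 + 1.6173 = 5.8515
Step 3: Objective decrease = 0.5 * g^T H^(-1) g = 2.9257


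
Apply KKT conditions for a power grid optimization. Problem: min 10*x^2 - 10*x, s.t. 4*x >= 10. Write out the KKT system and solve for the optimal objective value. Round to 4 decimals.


Step 1: Try lambda = 0 (constraint inactive).
x_unc = 10/(2*10) = 0.5
Check: 4*0.5 = 2.0 < 10 -- violated!
Step 2: Constraint must be active: 4*x = 10
x* = 10/4 = 2.5
lambda = (2*10*2.5 - 10)/4 = 10.0
Step 3: Compute optimal value.
f(x*) = 10*2.5^2 - 10*2.5 = 37.5


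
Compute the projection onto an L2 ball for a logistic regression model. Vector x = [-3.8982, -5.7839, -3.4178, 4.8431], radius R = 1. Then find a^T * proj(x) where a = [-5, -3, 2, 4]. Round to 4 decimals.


Step 1: Compute ||x|| (intermediates to 6 decimals).
||x|| = sqrt((-3.8982)^2 + (-5.7839)^2 + (-3.4178)^2 + 4.8431^2) = 9.153493
Step 2: Project.
Since ||x|| > R, scale = R/||x|| = 1/9.153493 = 0.109248, proj(x) = scale * x
proj(x) = [-0.425871, -0.63188, -0.373388, 0.529099]
Step 3: Dot product.
a^T * proj(x) = -5*(-0.425871) - 3*(-0.63188) + 2*(-0.373388) + 4*0.529099 = 5.3946


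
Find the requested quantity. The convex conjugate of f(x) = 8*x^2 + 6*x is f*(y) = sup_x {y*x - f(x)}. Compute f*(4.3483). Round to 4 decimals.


f*(y) = sup_x {y*x - a*x^2 - b*x} = sup_x {(y-b)*x - a*x^2}
FOC: (y - b) - 2a*x = 0 => x* = (y - b)/(2a)
x* = (4.3483 - 6)/(2*8) = -0.1032
f*(4.3483) = (y-b)^2/(4a) = (4.3483 - 6)^2/(4*8)
= 2.7281/32 = 0.0853


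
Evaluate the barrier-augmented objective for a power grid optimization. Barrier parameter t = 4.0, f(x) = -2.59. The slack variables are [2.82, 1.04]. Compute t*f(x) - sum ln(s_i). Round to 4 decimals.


Step 1: Compute log-barrier.
ln values: [1.0367, 0.0392]
phi = -(1.0367 + 0.0392) = -1.076
Step 2: Compute augmented objective.
t*f(x) = 4.0*-2.59 = -10.36
Total = -10.36 - 1.076 = -11.436


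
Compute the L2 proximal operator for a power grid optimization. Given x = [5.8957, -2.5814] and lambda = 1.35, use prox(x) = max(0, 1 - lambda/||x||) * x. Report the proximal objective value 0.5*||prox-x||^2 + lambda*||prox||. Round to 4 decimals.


Step 1: Compute ||x||.
||x|| = 6.4361
Step 2: Compute scaling factor.
scale = max(0, 1 - 1.35/6.4361) = 0.7902
Step 3: prox(x) = [4.659, -2.0399]
||prox(x)|| = 5.0861
Step 4: Proximal objective.
0.5*||prox-x||^2 = 0.9113
lambda*||prox|| = 6.8662
Total = 7.7774


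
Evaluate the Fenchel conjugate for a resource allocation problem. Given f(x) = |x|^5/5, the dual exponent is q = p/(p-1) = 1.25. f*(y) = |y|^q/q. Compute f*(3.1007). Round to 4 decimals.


The conjugate exponent q satisfies 1/p + 1/q = 1.
p = 5, so q = 5/(5 - 1) = 1.25
|y|^q = 3.1007^1.25 = 4.1146
f*(3.1007) = 4.1146 / 1.25 = 3.2917


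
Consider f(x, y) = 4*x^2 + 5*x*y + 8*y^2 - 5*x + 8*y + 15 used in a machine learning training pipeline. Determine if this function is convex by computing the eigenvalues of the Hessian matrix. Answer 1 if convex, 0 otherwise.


The Hessian of f(x,y) = 4*x^2 + 5*x*y + 8*y^2 - 5*x + 8*y + 15 is:
H = [[8, 5], [5, 16]]
Trace = 8 + 16 = 24
Determinant = 8*16 - (5)^2 = 103
Discriminant = (24)^2 - 4*103 = 164.0
Eigenvalues: lambda_1 = 5.5969, lambda_2 = 18.4031
The function is convex.

1


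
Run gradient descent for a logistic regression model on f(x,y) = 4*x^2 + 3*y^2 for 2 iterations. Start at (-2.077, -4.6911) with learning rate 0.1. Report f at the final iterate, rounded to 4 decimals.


Gradient descent on f(x,y) = 4*x^2 + 3*y^2.
Starting point: (-2.077, -4.6911), alpha = 0.1
Step 1: grad_x = 2*4*-2.077 = -16.616, grad_y = 2*3*-4.6911 = -28.1466
  x_1 = -2.077 - 0.1*-16.616 = -0.4154
  y_1 = -4.6911 - 0.1*-28.1466 = -1.8764
Step 2: grad_x = 2*4*-0.4154 = -3.3232, grad_y = 2*3*-1.8764 = -11.2586
  x_2 = -0.4154 - 0.1*-3.3232 = -0.0831
  y_2 = -1.8764 - 0.1*-11.2586 = -0.7506
f(-0.0831, -0.7506) = 4*(-0.0831)^2 + 3*(-0.7506)^2 = 1.7177


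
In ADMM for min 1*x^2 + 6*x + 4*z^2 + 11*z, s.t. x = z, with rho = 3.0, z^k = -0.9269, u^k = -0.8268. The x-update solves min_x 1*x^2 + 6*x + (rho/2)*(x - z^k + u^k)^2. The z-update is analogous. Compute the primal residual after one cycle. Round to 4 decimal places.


ADMM iteration with rho = 3.0, z^k = -0.9269, u^k = -0.8268
Step 1: x-update.
Minimize 1*x^2 + 6*x + (3.0/2)*(x + 0.9269 - 0.8268)^2
FOC: (2*1 + 3.0)*x = -6 + 3.0*(-0.9269 + 0.8268)
x^{k+1} = -1.2601
Step 2: z-update.
Minimize 4*z^2 + 11*z + (3.0/2)*(-1.2601 - z - 0.8268)^2
FOC: (2*4 + 3.0)*z = -11 + 3.0*(-1.2601 - 0.8268)
z^{k+1} = -1.5691
Step 3: u-update.
u^{k+1} = -0.8268 - 1.2601 + 1.5691 = -0.5177
Step 4: Primal residual = |-1.2601 + 1.5691| = 0.3091


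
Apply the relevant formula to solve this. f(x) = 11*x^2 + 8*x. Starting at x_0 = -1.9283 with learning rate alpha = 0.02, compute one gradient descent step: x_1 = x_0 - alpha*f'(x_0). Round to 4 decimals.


We compute the gradient at x_0 and apply the update.
f'(x) = 22*x + 8
f'(-1.9283) = 22*-1.9283 + 8 = -34.4226
x_1 = -1.9283 - 0.02*-34.4226 = -1.2398


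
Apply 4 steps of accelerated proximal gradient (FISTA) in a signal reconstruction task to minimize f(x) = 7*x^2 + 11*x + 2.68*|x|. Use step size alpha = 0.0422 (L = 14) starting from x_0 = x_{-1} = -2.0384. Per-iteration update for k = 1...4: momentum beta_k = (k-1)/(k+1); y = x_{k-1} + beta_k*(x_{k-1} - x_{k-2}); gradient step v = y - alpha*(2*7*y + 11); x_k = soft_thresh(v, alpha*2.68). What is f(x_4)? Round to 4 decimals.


FISTA on f(x) = 7*x^2 + 11*x + 2.68*|x|
L = 14, alpha = 0.0422
Iteration 1: beta = 0.0, y = -2.0384 + 0.0*(-2.0384 + 2.0384) = -2.0384
  grad(y) = -17.5376, v = y - alpha*grad = -1.2983
  prox(v) = soft_thresh(-1.2983, 0.1131) = -1.1852
Iteration 2: beta = 0.3333, y = -1.1852 + 0.3333*(-1.1852 + 2.0384) = -0.9008
  grad(y) = -1.6115, v = y - alpha*grad = -0.8328
  prox(v) = soft_thresh(-0.8328, 0.1131) = -0.7197
Iteration 3: beta = 0.5, y = -0.7197 + 0.5*(-0.7197 + 1.1852) = -0.487
  grad(y) = 4.1824, v = y - alpha*grad = -0.6635
  prox(v) = soft_thresh(-0.6635, 0.1131) = -0.5504
Iteration 4: beta = 0.6, y = -0.5504 + 0.6*(-0.5504 + 0.7197) = -0.4488
  grad(y) = 4.7173, v = y - alpha*grad = -0.6478
  prox(v) = soft_thresh(-0.6478, 0.1131) = -0.5347
f(x_4) = 7*(-0.5347)^2 + 11*(-0.5347) + 2.68*|-0.5347| = -2.4474


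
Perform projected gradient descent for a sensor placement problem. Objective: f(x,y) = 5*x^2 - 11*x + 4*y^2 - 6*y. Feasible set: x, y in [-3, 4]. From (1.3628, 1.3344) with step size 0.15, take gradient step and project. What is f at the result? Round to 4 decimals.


Step 1: Compute gradient at (1.3628, 1.3344).
grad_x = 2*5*1.3628 - 11 = 2.628
grad_y = 2*4*1.3344 - 6 = 4.6752
Step 2: Gradient step.
x_raw = 1.3628 - 0.15*2.628 = 0.9686
y_raw = 1.3344 - 0.15*4.6752 = 0.6331
Step 3: Project onto [-3, 4].
x_proj = clip(0.9686) = 0.9686
y_proj = clip(0.6331) = 0.6331
Step 4: Evaluate f.
f(0.9686, 0.6331) = -8.159


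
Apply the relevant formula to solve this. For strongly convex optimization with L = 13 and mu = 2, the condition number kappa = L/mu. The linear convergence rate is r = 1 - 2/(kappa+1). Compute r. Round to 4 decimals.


Step 1: Compute the condition number.
kappa = L/mu = 13/2 = 6.5
Step 2: Compute the convergence rate.
r = 1 - 2/(kappa + 1) = 1 - 2*mu/(L + mu) = (L - mu)/(L + mu) = 11/15 = 0.7333


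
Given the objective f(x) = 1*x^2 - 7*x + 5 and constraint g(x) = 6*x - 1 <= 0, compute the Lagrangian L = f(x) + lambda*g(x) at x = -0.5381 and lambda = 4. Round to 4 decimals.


Step 1: Evaluate f(x).
f(-0.5381) = 1*(-0.5381)^2 - 7*(-0.5381) + 5 = 9.0563
Step 2: Evaluate g(x).
g(-0.5381) = 6*-0.5381 - 1 = -4.2286
Step 3: Compute Lagrangian.
L = 9.0563 + 4*-4.2286 = -7.8581


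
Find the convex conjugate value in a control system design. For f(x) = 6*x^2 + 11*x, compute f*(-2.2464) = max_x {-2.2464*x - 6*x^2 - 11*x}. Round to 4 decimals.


f*(y) = sup_x {y*x - a*x^2 - b*x} = sup_x {(y-b)*x - a*x^2}
FOC: (y - b) - 2a*x = 0 => x* = (y - b)/(2a)
x* = (-2.2464 - 11)/(2*6) = -1.1039
f*(-2.2464) = (y-b)^2/(4a) = (-2.2464 - 11)^2/(4*6)
= 175.4671/24 = 7.3111


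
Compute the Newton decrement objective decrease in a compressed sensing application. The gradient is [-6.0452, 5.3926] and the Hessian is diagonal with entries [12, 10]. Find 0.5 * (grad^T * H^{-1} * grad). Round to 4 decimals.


Step 1: H is diagonal, so H^(-1) * g = [-0.5038, 0.5393].
Step 2: g^T H^(-1) g = sum_i g_i^2 / H_ii
  = (-6.0452)^2/12 + (5.3926)^2/10
  = 3.0454 + 2.908 = 5.9534
Step 3: Objective decrease = 0.5 * g^T H^(-1) g = 2.9767


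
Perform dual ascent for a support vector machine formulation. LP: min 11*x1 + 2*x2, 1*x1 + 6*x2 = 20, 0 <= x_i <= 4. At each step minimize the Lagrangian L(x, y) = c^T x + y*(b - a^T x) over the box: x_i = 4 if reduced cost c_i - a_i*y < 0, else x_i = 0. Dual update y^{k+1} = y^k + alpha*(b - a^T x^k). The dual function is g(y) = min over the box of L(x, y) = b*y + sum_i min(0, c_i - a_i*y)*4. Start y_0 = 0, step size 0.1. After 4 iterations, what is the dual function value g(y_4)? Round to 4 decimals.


Dual ascent for LP: min 11*x1 + 2*x2, 1*x1 + 6*x2 = 20, 0 <= x_i <= 4
Step 1: y^k = 0.0, reduced costs: (11.0, 2.0)
  x^k = (0.0, 0.0), subgradient = b - a^T x = 20.0
  y^{k+1} = 0.0 + 0.1*20.0 = 2.0
Step 2: y^k = 2.0, reduced costs: (9.0, -10.0)
  x^k = (0.0, 4.0), subgradient = b - a^T x = -4.0
  y^{k+1} = 2.0 + 0.1*-4.0 = 1.6
Step 3: y^k = 1.6, reduced costs: (9.4, -7.6)
  x^k = (0.0, 4.0), subgradient = b - a^T x = -4.0
  y^{k+1} = 1.6 + 0.1*-4.0 = 1.2
Step 4: y^k = 1.2, reduced costs: (9.8, -5.2)
  x^k = (0.0, 4.0), subgradient = b - a^T x = -4.0
  y^{k+1} = 1.2 + 0.1*-4.0 = 0.8
Dual objective at y_4 = 0.8: reduced costs (10.2, -2.8), box minimizer x = (0.0, 4.0)
g(y_4) = b*y + (c1 - a1*y)*x1 + (c2 - a2*y)*x2 = 20*0.8 + 10.2*0.0 + (-2.8)*4.0 = 16.0 + 0.0 - 11.2 = 4.8


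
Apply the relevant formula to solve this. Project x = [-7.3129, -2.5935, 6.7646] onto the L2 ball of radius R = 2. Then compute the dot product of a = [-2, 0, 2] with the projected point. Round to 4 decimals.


Step 1: Compute ||x|| (intermediates to 6 decimals).
||x|| = sqrt((-7.3129)^2 + (-2.5935)^2 + 6.7646^2) = 10.293909
Step 2: Project.
Since ||x|| > R, scale = R/||x|| = 2/10.293909 = 0.19429, proj(x) = scale * x
proj(x) = [-1.420823, -0.503891, 1.314294]
Step 3: Dot product.
a^T * proj(x) = -2*(-1.420823) + 0*(-0.503891) + 2*1.314294 = 5.4702


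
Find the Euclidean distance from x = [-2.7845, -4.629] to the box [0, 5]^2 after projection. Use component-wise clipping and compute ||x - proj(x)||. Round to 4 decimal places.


Project each component onto [0, 5].
clip(-2.7845) = 0.0, clip(-4.629) = 0.0
Projection = [0.0, 0.0]
Squared diffs: [7.7534, 21.4276]
Distance = sqrt(29.181) = 5.402


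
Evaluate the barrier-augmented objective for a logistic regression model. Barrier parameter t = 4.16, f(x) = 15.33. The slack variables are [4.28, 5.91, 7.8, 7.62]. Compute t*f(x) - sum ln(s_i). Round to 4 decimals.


Step 1: Compute log-barrier.
ln values: [1.454, 1.7766, 2.0541, 2.0308]
phi = -(1.454 + 1.7766 + 2.0541 + 2.0308) = -7.3155
Step 2: Compute augmented objective.
t*f(x) = 4.16*15.33 = 63.7728
Total = 63.7728 - 7.3155 = 56.4573


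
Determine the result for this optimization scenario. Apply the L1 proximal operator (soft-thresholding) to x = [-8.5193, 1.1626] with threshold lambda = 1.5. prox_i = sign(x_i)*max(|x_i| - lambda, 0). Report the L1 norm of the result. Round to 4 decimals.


Soft-thresholding with lambda = 1.5:
prox(-8.5193) = sign(-8.5193)*max(|-8.5193| - 1.5, 0) = -7.0193
prox(1.1626) = sign(1.1626)*max(|1.1626| - 1.5, 0) = 0.0
prox(x) = [-7.0193, 0.0]
||prox(x)||_1 = 7.0193 + 0.0 = 7.0193


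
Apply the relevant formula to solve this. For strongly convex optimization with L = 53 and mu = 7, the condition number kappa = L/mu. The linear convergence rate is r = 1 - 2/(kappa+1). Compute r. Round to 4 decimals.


Step 1: Compute the condition number.
kappa = L/mu = 53/7 = 7.5714
Step 2: Compute the convergence rate.
r = 1 - 2/(kappa + 1) = 1 - 2*mu/(L + mu) = (L - mu)/(L + mu) = 46/60 = 0.7667


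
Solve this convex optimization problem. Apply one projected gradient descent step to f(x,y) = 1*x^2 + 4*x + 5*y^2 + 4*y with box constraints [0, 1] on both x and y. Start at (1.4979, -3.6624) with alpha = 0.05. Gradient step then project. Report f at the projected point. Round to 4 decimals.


Step 1: Compute gradient at (1.4979, -3.6624).
grad_x = 2*1*1.4979 + 4 = 6.9958
grad_y = 2*5*-3.6624 + 4 = -32.624
Step 2: Gradient step.
x_raw = 1.4979 - 0.05*6.9958 = 1.1481
y_raw = -3.6624 - 0.05*-32.624 = -2.0312
Step 3: Project onto [0, 1].
x_proj = clip(1.1481) = 1.0
y_proj = clip(-2.0312) = 0.0
Step 4: Evaluate f.
f(1.0, 0.0) = 5.0


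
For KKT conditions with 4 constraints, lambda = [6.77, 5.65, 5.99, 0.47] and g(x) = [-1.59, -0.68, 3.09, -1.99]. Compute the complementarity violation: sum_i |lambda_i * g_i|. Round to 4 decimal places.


KKT complementary slackness check:
lambda_1 * g_1 = 6.77 * -1.59 = -10.7643
lambda_2 * g_2 = 5.65 * -0.68 = -3.842
lambda_3 * g_3 = 5.99 * 3.09 = 18.5091
lambda_4 * g_4 = 0.47 * -1.99 = -0.9353
Total violation = 10.7643 + 3.842 + 18.5091 + 0.9353 = 34.0507


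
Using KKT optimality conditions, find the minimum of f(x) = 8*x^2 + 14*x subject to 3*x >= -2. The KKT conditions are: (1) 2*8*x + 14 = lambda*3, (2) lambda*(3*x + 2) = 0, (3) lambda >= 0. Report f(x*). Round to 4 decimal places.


Step 1: Try lambda = 0 (constraint inactive).
x_unc = -14/(2*8) = -0.875
Check: 3*-0.875 = -2.625 < -2 -- violated!
Step 2: Constraint must be active: 3*x = -2
x* = -2/3 = -0.6667 (rounded; the exact value -2/3 is used below)
lambda = (2*8*(-2/3) + 14)/3 = 1.1111
Step 3: Compute optimal value.
f(x*) = 8*(-2/3)^2 + 14*(-2/3) = -5.7778


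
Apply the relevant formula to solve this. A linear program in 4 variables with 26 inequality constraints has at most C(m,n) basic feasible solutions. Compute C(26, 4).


Each vertex corresponds to some choice of n active constraints out of m, so the number of vertices is at most C(m, n) = m! / (n!(m-n)!).
m = 26, n = 4
Numerator: 26 * 25 * 24 * 23
Denominator: 4! = 24
C(26, 4) = 14950


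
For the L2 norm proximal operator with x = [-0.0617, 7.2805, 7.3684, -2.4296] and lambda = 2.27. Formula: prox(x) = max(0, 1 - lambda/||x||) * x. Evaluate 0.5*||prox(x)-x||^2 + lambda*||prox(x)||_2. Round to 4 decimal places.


Step 1: Compute ||x||.
||x|| = 10.6398
Step 2: Compute scaling factor.
scale = max(0, 1 - 2.27/10.6398) = 0.7867
Step 3: prox(x) = [-0.0485, 5.7272, 5.7964, -1.9112]
||prox(x)|| = 8.3698
Step 4: Proximal objective.
0.5*||prox-x||^2 = 2.5765
lambda*||prox|| = 18.9994
Total = 21.5759


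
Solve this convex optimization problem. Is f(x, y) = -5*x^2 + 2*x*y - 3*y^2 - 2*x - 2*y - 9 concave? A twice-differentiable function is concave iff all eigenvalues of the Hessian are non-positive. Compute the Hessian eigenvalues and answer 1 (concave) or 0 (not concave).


The Hessian of f(x,y) = -5*x^2 + 2*x*y - 3*y^2 - 2*x - 2*y - 9 is:
H = [[-10, 2], [2, -6]]
Trace = -10 - 6 = -16
Determinant = -10*-6 - (2)^2 = 56
Discriminant = (-16)^2 - 4*56 = 32.0
Eigenvalues: lambda_1 = -10.8284, lambda_2 = -5.1716
The function is concave.

1


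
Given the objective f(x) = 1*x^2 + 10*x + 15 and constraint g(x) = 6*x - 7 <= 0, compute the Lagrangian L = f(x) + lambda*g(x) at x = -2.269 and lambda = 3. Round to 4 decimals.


Step 1: Evaluate f(x).
f(-2.269) = 1*(-2.269)^2 + 10*(-2.269) + 15 = -2.5416
Step 2: Evaluate g(x).
g(-2.269) = 6*-2.269 - 7 = -20.614
Step 3: Compute Lagrangian.
L = -2.5416 + 3*-20.614 = -64.3836


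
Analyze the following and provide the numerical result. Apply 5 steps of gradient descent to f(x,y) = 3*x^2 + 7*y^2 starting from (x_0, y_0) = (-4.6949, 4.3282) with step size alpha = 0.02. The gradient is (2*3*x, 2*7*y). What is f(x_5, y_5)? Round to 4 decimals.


Gradient descent on f(x,y) = 3*x^2 + 7*y^2.
Starting point: (-4.6949, 4.3282), alpha = 0.02
Step 1: grad_x = 2*3*-4.6949 = -28.1694, grad_y = 2*7*4.3282 = 60.5948
  x_1 = -4.6949 - 0.02*-28.1694 = -4.1315
  y_1 = 4.3282 - 0.02*60.5948 = 3.1163
Step 2: grad_x = 2*3*-4.1315 = -24.7891, grad_y = 2*7*3.1163 = 43.6283
  x_2 = -4.1315 - 0.02*-24.7891 = -3.6357
  y_2 = 3.1163 - 0.02*43.6283 = 2.2437
Step 3: grad_x = 2*3*-3.6357 = -21.8144, grad_y = 2*7*2.2437 = 31.4123
  x_3 = -3.6357 - 0.02*-21.8144 = -3.1994
  y_3 = 2.2437 - 0.02*31.4123 = 1.6155
Step 4: grad_x = 2*3*-3.1994 = -19.1967, grad_y = 2*7*1.6155 = 22.6169
  x_4 = -3.1994 - 0.02*-19.1967 = -2.8155
  y_4 = 1.6155 - 0.02*22.6169 = 1.1632
Step 5: grad_x = 2*3*-2.8155 = -16.8931, grad_y = 2*7*1.1632 = 16.2842
  x_5 = -2.8155 - 0.02*-16.8931 = -2.4776
  y_5 = 1.1632 - 0.02*16.2842 = 0.8375
f(-2.4776, 0.8375) = 3*(-2.4776)^2 + 7*0.8375^2 = 23.3257


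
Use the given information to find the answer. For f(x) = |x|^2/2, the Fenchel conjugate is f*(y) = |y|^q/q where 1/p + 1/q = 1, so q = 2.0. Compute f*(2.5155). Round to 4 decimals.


The conjugate exponent q satisfies 1/p + 1/q = 1.
p = 2, so q = 2/(2 - 1) = 2.0
|y|^q = 2.5155^2.0 = 6.3277
f*(2.5155) = 6.3277 / 2.0 = 3.1639


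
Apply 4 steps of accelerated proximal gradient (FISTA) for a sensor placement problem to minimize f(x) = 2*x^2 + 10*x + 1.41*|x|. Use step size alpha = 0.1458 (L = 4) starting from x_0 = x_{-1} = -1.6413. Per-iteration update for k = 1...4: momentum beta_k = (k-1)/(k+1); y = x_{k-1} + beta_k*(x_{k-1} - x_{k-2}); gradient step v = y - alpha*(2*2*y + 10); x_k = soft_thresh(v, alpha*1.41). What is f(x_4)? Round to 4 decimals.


FISTA on f(x) = 2*x^2 + 10*x + 1.41*|x|
L = 4, alpha = 0.1458
Iteration 1: beta = 0.0, y = -1.6413 + 0.0*(-1.6413 + 1.6413) = -1.6413
  grad(y) = 3.4348, v = y - alpha*grad = -2.1421
  prox(v) = soft_thresh(-2.1421, 0.2056) = -1.9365
Iteration 2: beta = 0.3333, y = -1.9365 + 0.3333*(-1.9365 + 1.6413) = -2.0349
  grad(y) = 1.8603, v = y - alpha*grad = -2.3062
  prox(v) = soft_thresh(-2.3062, 0.2056) = -2.1006
Iteration 3: beta = 0.5, y = -2.1006 + 0.5*(-2.1006 + 1.9365) = -2.1826
  grad(y) = 1.2696, v = y - alpha*grad = -2.3677
  prox(v) = soft_thresh(-2.3677, 0.2056) = -2.1621
Iteration 4: beta = 0.6, y = -2.1621 + 0.6*(-2.1621 + 2.1006) = -2.1991
  grad(y) = 1.2037, v = y - alpha*grad = -2.3746
  prox(v) = soft_thresh(-2.3746, 0.2056) = -2.169
f(x_4) = 2*(-2.169)^2 + 10*(-2.169) + 1.41*|-2.169| = -9.2226


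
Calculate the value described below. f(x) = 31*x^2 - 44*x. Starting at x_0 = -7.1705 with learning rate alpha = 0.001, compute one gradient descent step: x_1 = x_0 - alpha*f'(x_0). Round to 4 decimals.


We compute the gradient at x_0 and apply the update.
f'(x) = 62*x - 44
f'(-7.1705) = 62*-7.1705 - 44 = -488.571
x_1 = -7.1705 - 0.001*-488.571 = -6.6819


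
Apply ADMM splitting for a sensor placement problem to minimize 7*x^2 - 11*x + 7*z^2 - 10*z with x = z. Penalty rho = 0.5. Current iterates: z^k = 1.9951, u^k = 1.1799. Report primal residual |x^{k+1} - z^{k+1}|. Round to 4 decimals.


ADMM iteration with rho = 0.5, z^k = 1.9951, u^k = 1.1799
Step 1: x-update.
Minimize 7*x^2 - 11*x + (0.5/2)*(x - 1.9951 + 1.1799)^2
FOC: (2*7 + 0.5)*x = 11 + 0.5*(1.9951 - 1.1799)
x^{k+1} = 0.7867
Step 2: z-update.
Minimize 7*z^2 - 10*z + (0.5/2)*(0.7867 - z + 1.1799)^2
FOC: (2*7 + 0.5)*z = 10 + 0.5*(0.7867 + 1.1799)
z^{k+1} = 0.7575
Step 3: u-update.
u^{k+1} = 1.1799 + 0.7867 - 0.7575 = 1.2092
Step 4: Primal residual = |0.7867 - 0.7575| = 0.0293


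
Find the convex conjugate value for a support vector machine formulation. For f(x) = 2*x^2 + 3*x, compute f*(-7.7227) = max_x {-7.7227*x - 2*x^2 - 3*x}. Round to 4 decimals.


f*(y) = sup_x {y*x - a*x^2 - b*x} = sup_x {(y-b)*x - a*x^2}
FOC: (y - b) - 2a*x = 0 => x* = (y - b)/(2a)
x* = (-7.7227 - 3)/(2*2) = -2.6807
f*(-7.7227) = (y-b)^2/(4a) = (-7.7227 - 3)^2/(4*2)
= 114.9763/8 = 14.372


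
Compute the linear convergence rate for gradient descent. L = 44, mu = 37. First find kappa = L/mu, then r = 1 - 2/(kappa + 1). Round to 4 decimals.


Step 1: Compute the condition number.
kappa = L/mu = 44/37 = 1.1892
Step 2: Compute the convergence rate.
r = 1 - 2/(kappa + 1) = 1 - 2*mu/(L + mu) = (L - mu)/(L + mu) = 7/81 = 0.0864


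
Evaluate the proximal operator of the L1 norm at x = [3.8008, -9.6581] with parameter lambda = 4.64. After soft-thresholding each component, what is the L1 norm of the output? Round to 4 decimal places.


Soft-thresholding with lambda = 4.64:
prox(3.8008) = sign(3.8008)*max(|3.8008| - 4.64, 0) = 0.0
prox(-9.6581) = sign(-9.6581)*max(|-9.6581| - 4.64, 0) = -5.0181
prox(x) = [0.0, -5.0181]
||prox(x)||_1 = 0.0 + 5.0181 = 5.0181


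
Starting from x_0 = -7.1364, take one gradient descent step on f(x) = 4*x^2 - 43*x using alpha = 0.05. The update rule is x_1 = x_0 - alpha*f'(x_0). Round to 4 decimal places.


We compute the gradient at x_0 and apply the update.
f'(x) = 8*x - 43
f'(-7.1364) = 8*-7.1364 - 43 = -100.0912
x_1 = -7.1364 - 0.05*-100.0912 = -2.1318


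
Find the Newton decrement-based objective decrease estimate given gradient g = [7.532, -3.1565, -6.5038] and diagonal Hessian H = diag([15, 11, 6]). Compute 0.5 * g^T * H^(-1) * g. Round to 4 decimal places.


Step 1: H is diagonal, so H^(-1) * g = [0.5021, -0.287, -1.084].
Step 2: g^T H^(-1) g = sum_i g_i^2 / H_ii
  = (7.532)^2/15 + (-3.1565)^2/11 + (-6.5038)^2/6
  = 3.7821 + 0.9058 + 7.0499 = 11.7377
Step 3: Objective decrease = 0.5 * g^T H^(-1) g = 5.8689


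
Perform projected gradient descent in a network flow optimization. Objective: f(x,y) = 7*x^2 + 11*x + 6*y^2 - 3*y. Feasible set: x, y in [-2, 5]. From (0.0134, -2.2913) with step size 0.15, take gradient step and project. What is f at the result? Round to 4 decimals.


Step 1: Compute gradient at (0.0134, -2.2913).
grad_x = 2*7*0.0134 + 11 = 11.1876
grad_y = 2*6*-2.2913 - 3 = -30.4956
Step 2: Gradient step.
x_raw = 0.0134 - 0.15*11.1876 = -1.6647
y_raw = -2.2913 - 0.15*-30.4956 = 2.283
Step 3: Project onto [-2, 5].
x_proj = clip(-1.6647) = -1.6647
y_proj = clip(2.283) = 2.283
Step 4: Evaluate f.
f(-1.6647, 2.283) = 25.5119


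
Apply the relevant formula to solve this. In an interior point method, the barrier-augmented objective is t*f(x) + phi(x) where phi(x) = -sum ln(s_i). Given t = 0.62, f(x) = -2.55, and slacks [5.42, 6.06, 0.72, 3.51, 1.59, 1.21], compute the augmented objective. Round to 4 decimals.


Step 1: Compute log-barrier.
ln values: [1.6901, 1.8017, -0.3285, 1.2556, 0.4637, 0.1906]
phi = -(1.6901 + 1.8017 - 0.3285 + 1.2556 + 0.4637 + 0.1906) = -5.0733
Step 2: Compute augmented objective.
t*f(x) = 0.62*-2.55 = -1.581
Total = -1.581 - 5.0733 = -6.6543


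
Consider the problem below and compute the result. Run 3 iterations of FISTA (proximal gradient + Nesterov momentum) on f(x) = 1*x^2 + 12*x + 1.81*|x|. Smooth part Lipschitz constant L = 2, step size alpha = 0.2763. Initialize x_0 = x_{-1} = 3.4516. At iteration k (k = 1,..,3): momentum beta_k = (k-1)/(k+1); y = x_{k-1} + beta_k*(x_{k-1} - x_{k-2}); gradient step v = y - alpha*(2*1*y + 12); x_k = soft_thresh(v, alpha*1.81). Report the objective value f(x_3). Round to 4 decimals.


FISTA on f(x) = 1*x^2 + 12*x + 1.81*|x|
L = 2, alpha = 0.2763
Iteration 1: beta = 0.0, y = 3.4516 + 0.0*(3.4516 - 3.4516) = 3.4516
  grad(y) = 18.9032, v = y - alpha*grad = -1.7714
  prox(v) = soft_thresh(-1.7714, 0.5001) = -1.2713
Iteration 2: beta = 0.3333, y = -1.2713 + 0.3333*(-1.2713 - 3.4516) = -2.8455
  grad(y) = 6.3089, v = y - alpha*grad = -4.5887
  prox(v) = soft_thresh(-4.5887, 0.5001) = -4.0886
Iteration 3: beta = 0.5, y = -4.0886 + 0.5*(-4.0886 + 1.2713) = -5.4973
  grad(y) = 1.0055, v = y - alpha*grad = -5.7751
  prox(v) = soft_thresh(-5.7751, 0.5001) = -5.275
f(x_3) = 1*(-5.275)^2 + 12*(-5.275) + 1.81*|-5.275| = -25.9266


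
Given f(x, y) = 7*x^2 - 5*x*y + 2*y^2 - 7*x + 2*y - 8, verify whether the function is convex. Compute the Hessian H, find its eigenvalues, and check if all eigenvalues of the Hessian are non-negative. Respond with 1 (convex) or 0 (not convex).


The Hessian of f(x,y) = 7*x^2 - 5*x*y + 2*y^2 - 7*x + 2*y - 8 is:
H = [[14, -5], [-5, 4]]
Trace = 14 + 4 = 18
Determinant = 14*4 - (-5)^2 = 31
Discriminant = (18)^2 - 4*31 = 200.0
Eigenvalues: lambda_1 = 1.9289, lambda_2 = 16.0711
The function is convex.

1


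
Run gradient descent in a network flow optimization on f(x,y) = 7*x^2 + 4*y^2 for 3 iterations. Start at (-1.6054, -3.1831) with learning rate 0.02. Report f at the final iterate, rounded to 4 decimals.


Gradient descent on f(x,y) = 7*x^2 + 4*y^2.
Starting point: (-1.6054, -3.1831), alpha = 0.02
Step 1: grad_x = 2*7*-1.6054 = -22.4756, grad_y = 2*4*-3.1831 = -25.4648
  x_1 = -1.6054 - 0.02*-22.4756 = -1.1559
  y_1 = -3.1831 - 0.02*-25.4648 = -2.6738
Step 2: grad_x = 2*7*-1.1559 = -16.1824, grad_y = 2*4*-2.6738 = -21.3904
  x_2 = -1.1559 - 0.02*-16.1824 = -0.8322
  y_2 = -2.6738 - 0.02*-21.3904 = -2.246
Step 3: grad_x = 2*7*-0.8322 = -11.6514, grad_y = 2*4*-2.246 = -17.968
  x_3 = -0.8322 - 0.02*-11.6514 = -0.5992
  y_3 = -2.246 - 0.02*-17.968 = -1.8866
f(-0.5992, -1.8866) = 7*(-0.5992)^2 + 4*(-1.8866)^2 = 16.751


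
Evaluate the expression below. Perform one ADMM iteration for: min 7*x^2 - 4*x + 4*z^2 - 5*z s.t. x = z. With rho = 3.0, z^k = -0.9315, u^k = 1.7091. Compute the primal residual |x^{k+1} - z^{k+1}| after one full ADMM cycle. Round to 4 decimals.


ADMM iteration with rho = 3.0, z^k = -0.9315, u^k = 1.7091
Step 1: x-update.
Minimize 7*x^2 - 4*x + (3.0/2)*(x + 0.9315 + 1.7091)^2
FOC: (2*7 + 3.0)*x = 4 + 3.0*(-0.9315 - 1.7091)
x^{k+1} = -0.2307
Step 2: z-update.
Minimize 4*z^2 - 5*z + (3.0/2)*(-0.2307 - z + 1.7091)^2
FOC: (2*4 + 3.0)*z = 5 + 3.0*(-0.2307 + 1.7091)
z^{k+1} = 0.8577
Step 3: u-update.
u^{k+1} = 1.7091 - 0.2307 - 0.8577 = 0.6207
Step 4: Primal residual = |-0.2307 - 0.8577| = 1.0884


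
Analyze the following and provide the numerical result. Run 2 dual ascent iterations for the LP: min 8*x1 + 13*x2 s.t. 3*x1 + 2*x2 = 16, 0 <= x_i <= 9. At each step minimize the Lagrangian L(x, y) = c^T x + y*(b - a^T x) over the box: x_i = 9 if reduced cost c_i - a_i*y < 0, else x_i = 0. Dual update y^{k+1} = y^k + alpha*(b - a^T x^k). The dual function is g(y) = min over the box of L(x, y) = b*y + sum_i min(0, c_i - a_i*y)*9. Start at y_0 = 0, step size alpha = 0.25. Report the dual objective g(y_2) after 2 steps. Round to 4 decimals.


Dual ascent for LP: min 8*x1 + 13*x2, 3*x1 + 2*x2 = 16, 0 <= x_i <= 9
Step 1: y^k = 0.0, reduced costs: (8.0, 13.0)
  x^k = (0.0, 0.0), subgradient = b - a^T x = 16.0
  y^{k+1} = 0.0 + 0.25*16.0 = 4.0
Step 2: y^k = 4.0, reduced costs: (-4.0, 5.0)
  x^k = (9.0, 0.0), subgradient = b - a^T x = -11.0
  y^{k+1} = 4.0 + 0.25*-11.0 = 1.25
Dual objective at y_2 = 1.25: reduced costs (4.25, 10.5), box minimizer x = (0.0, 0.0)
g(y_2) = b*y + (c1 - a1*y)*x1 + (c2 - a2*y)*x2 = 16*1.25 + 4.25*0.0 + 10.5*0.0 = 20.0 + 0.0 + 0.0 = 20.0


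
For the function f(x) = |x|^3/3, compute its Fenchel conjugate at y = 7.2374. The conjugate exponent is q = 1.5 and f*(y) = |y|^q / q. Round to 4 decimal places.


The conjugate exponent q satisfies 1/p + 1/q = 1.
p = 3, so q = 3/(3 - 1) = 1.5
|y|^q = 7.2374^1.5 = 19.4704
f*(7.2374) = 19.4704 / 1.5 = 12.9802


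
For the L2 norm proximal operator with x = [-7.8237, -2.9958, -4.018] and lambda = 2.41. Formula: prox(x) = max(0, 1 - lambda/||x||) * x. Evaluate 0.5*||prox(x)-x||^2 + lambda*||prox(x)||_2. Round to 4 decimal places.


Step 1: Compute ||x||.
||x|| = 9.2914
Step 2: Compute scaling factor.
scale = max(0, 1 - 2.41/9.2914) = 0.7406
Step 3: prox(x) = [-5.7944, -2.2187, -2.9758]
||prox(x)|| = 6.8814
Step 4: Proximal objective.
0.5*||prox-x||^2 = 2.9041
lambda*||prox|| = 16.5842
Total = 19.4881


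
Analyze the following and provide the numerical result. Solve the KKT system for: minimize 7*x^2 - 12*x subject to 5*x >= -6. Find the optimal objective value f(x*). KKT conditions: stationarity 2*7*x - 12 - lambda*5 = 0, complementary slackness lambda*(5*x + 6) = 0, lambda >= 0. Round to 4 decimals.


Step 1: Try lambda = 0 (constraint inactive).
Stationarity: 2*7*x - 12 = 0
x* = 12/(2*7) = 6/7 = 0.8571 (rounded; the exact value 6/7 is used below)
Check constraint: 5*0.8571 = 4.2855 >= -6 -- satisfied.
Step 2: Compute optimal value.
f(x*) = 7*(6/7)^2 - 12*(6/7) = -5.1429


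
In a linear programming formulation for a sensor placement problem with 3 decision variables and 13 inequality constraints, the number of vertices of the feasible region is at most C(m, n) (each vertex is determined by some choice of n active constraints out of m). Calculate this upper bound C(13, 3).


Each vertex corresponds to some choice of n active constraints out of m, so the number of vertices is at most C(m, n) = m! / (n!(m-n)!).
m = 13, n = 3
Numerator: 13 * 12 * 11
Denominator: 3! = 6
C(13, 3) = 286


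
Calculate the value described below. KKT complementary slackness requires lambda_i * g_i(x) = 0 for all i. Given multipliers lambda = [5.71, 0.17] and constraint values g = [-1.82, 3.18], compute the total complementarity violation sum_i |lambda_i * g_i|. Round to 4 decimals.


KKT complementary slackness check:
lambda_1 * g_1 = 5.71 * -1.82 = -10.3922
lambda_2 * g_2 = 0.17 * 3.18 = 0.5406
Total violation = 10.3922 + 0.5406 = 10.9328


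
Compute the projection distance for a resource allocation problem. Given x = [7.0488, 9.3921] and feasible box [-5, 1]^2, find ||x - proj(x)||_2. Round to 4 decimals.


Project each component onto [-5, 1].
clip(7.0488) = 1.0, clip(9.3921) = 1.0
Projection = [1.0, 1.0]
Squared diffs: [36.588, 70.4273]
Distance = sqrt(107.0153) = 10.3448


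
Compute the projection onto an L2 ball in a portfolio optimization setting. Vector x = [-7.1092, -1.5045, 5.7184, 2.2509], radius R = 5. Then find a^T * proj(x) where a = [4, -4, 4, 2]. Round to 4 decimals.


Step 1: Compute ||x|| (intermediates to 6 decimals).
||x|| = sqrt((-7.1092)^2 + (-1.5045)^2 + 5.7184^2 + 2.2509^2) = 9.516874
Step 2: Project.
Since ||x|| > R, scale = R/||x|| = 5/9.516874 = 0.525383, proj(x) = scale * x
proj(x) = [-3.735053, -0.790439, 3.00435, 1.182585]
Step 3: Dot product.
a^T * proj(x) = 4*(-3.735053) - 4*(-0.790439) + 4*3.00435 + 2*1.182585 = 2.6041


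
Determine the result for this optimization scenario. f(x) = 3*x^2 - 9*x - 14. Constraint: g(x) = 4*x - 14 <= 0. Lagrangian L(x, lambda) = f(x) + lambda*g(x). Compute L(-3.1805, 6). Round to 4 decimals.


Step 1: Evaluate f(x).
f(-3.1805) = 3*(-3.1805)^2 - 9*(-3.1805) - 14 = 44.9712
Step 2: Evaluate g(x).
g(-3.1805) = 4*-3.1805 - 14 = -26.722
Step 3: Compute Lagrangian.
L = 44.9712 + 6*-26.722 = -115.3608


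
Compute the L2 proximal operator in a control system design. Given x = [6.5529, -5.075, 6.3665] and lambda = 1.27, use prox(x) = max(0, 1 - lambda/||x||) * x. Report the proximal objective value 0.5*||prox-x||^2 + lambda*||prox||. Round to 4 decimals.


Step 1: Compute ||x||.
||x|| = 10.4512
Step 2: Compute scaling factor.
scale = max(0, 1 - 1.27/10.4512) = 0.8785
Step 3: prox(x) = [5.7566, -4.4583, 5.5929]
||prox(x)|| = 9.1812
Step 4: Proximal objective.
0.5*||prox-x||^2 = 0.8065
lambda*||prox|| = 11.6601
Total = 12.4666


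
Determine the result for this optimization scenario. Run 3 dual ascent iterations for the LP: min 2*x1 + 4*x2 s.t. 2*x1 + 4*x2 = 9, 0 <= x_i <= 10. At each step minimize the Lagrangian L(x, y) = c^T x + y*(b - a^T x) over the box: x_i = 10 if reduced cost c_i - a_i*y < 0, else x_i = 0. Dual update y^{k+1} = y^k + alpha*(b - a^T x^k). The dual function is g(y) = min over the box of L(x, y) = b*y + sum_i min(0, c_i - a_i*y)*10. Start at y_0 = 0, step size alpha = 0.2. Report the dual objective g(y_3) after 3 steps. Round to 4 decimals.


Dual ascent for LP: min 2*x1 + 4*x2, 2*x1 + 4*x2 = 9, 0 <= x_i <= 10
Step 1: y^k = 0.0, reduced costs: (2.0, 4.0)
  x^k = (0.0, 0.0), subgradient = b - a^T x = 9.0
  y^{k+1} = 0.0 + 0.2*9.0 = 1.8
Step 2: y^k = 1.8, reduced costs: (-1.6, -3.2)
  x^k = (10.0, 10.0), subgradient = b - a^T x = -51.0
  y^{k+1} = 1.8 + 0.2*-51.0 = -8.4
Step 3: y^k = -8.4, reduced costs: (18.8, 37.6)
  x^k = (0.0, 0.0), subgradient = b - a^T x = 9.0
  y^{k+1} = -8.4 + 0.2*9.0 = -6.6
Dual objective at y_3 = -6.6: reduced costs (15.2, 30.4), box minimizer x = (0.0, 0.0)
g(y_3) = b*y + (c1 - a1*y)*x1 + (c2 - a2*y)*x2 = 9*(-6.6) + 15.2*0.0 + 30.4*0.0 = -59.4 + 0.0 + 0.0 = -59.4
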